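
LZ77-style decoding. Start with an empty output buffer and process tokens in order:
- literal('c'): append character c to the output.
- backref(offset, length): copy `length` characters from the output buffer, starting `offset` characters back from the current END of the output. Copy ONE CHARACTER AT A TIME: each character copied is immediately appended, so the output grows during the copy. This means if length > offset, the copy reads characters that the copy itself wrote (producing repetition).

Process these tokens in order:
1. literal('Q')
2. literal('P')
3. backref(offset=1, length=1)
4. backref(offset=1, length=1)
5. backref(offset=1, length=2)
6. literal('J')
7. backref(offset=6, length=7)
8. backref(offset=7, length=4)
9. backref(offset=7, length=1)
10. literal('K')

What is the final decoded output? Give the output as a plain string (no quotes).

Answer: QPPPPPJPPPPPJPPPPPPK

Derivation:
Token 1: literal('Q'). Output: "Q"
Token 2: literal('P'). Output: "QP"
Token 3: backref(off=1, len=1). Copied 'P' from pos 1. Output: "QPP"
Token 4: backref(off=1, len=1). Copied 'P' from pos 2. Output: "QPPP"
Token 5: backref(off=1, len=2) (overlapping!). Copied 'PP' from pos 3. Output: "QPPPPP"
Token 6: literal('J'). Output: "QPPPPPJ"
Token 7: backref(off=6, len=7) (overlapping!). Copied 'PPPPPJP' from pos 1. Output: "QPPPPPJPPPPPJP"
Token 8: backref(off=7, len=4). Copied 'PPPP' from pos 7. Output: "QPPPPPJPPPPPJPPPPP"
Token 9: backref(off=7, len=1). Copied 'P' from pos 11. Output: "QPPPPPJPPPPPJPPPPPP"
Token 10: literal('K'). Output: "QPPPPPJPPPPPJPPPPPPK"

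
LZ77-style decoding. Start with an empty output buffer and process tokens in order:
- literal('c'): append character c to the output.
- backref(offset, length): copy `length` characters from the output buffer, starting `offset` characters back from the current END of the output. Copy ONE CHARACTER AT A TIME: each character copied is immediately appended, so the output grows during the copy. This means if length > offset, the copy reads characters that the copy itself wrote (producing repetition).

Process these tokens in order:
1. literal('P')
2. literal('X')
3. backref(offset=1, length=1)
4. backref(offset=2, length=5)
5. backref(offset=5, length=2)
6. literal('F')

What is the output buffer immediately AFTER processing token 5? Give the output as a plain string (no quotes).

Token 1: literal('P'). Output: "P"
Token 2: literal('X'). Output: "PX"
Token 3: backref(off=1, len=1). Copied 'X' from pos 1. Output: "PXX"
Token 4: backref(off=2, len=5) (overlapping!). Copied 'XXXXX' from pos 1. Output: "PXXXXXXX"
Token 5: backref(off=5, len=2). Copied 'XX' from pos 3. Output: "PXXXXXXXXX"

Answer: PXXXXXXXXX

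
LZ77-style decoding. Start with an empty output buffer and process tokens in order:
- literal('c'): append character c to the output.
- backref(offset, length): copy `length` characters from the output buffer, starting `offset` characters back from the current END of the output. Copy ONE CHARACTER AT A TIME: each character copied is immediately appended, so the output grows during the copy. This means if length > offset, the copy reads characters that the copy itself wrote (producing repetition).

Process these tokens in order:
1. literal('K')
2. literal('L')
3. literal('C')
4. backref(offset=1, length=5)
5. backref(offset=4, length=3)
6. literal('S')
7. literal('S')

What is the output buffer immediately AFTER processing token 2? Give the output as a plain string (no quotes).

Token 1: literal('K'). Output: "K"
Token 2: literal('L'). Output: "KL"

Answer: KL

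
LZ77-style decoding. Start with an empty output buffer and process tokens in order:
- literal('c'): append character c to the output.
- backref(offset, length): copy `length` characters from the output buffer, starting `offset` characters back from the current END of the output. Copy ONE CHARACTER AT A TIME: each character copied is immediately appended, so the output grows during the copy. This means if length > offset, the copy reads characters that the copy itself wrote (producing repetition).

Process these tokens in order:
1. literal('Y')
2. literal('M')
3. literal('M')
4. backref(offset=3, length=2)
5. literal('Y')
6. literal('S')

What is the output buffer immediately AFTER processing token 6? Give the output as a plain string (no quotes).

Answer: YMMYMYS

Derivation:
Token 1: literal('Y'). Output: "Y"
Token 2: literal('M'). Output: "YM"
Token 3: literal('M'). Output: "YMM"
Token 4: backref(off=3, len=2). Copied 'YM' from pos 0. Output: "YMMYM"
Token 5: literal('Y'). Output: "YMMYMY"
Token 6: literal('S'). Output: "YMMYMYS"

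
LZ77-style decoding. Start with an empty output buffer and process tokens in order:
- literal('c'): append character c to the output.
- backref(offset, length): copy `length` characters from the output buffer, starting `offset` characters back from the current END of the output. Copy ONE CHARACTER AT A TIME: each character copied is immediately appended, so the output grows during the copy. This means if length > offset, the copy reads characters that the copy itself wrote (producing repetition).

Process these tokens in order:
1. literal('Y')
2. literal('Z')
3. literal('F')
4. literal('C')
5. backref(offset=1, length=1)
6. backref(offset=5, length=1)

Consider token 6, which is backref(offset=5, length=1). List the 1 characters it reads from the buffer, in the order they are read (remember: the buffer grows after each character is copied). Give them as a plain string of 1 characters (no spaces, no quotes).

Answer: Y

Derivation:
Token 1: literal('Y'). Output: "Y"
Token 2: literal('Z'). Output: "YZ"
Token 3: literal('F'). Output: "YZF"
Token 4: literal('C'). Output: "YZFC"
Token 5: backref(off=1, len=1). Copied 'C' from pos 3. Output: "YZFCC"
Token 6: backref(off=5, len=1). Buffer before: "YZFCC" (len 5)
  byte 1: read out[0]='Y', append. Buffer now: "YZFCCY"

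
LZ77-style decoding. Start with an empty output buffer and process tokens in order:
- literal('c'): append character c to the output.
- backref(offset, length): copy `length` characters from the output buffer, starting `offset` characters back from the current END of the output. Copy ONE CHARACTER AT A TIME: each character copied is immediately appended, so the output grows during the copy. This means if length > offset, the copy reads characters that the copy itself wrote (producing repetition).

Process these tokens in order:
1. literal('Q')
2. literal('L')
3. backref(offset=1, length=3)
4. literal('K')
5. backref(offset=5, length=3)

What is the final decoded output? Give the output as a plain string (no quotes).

Token 1: literal('Q'). Output: "Q"
Token 2: literal('L'). Output: "QL"
Token 3: backref(off=1, len=3) (overlapping!). Copied 'LLL' from pos 1. Output: "QLLLL"
Token 4: literal('K'). Output: "QLLLLK"
Token 5: backref(off=5, len=3). Copied 'LLL' from pos 1. Output: "QLLLLKLLL"

Answer: QLLLLKLLL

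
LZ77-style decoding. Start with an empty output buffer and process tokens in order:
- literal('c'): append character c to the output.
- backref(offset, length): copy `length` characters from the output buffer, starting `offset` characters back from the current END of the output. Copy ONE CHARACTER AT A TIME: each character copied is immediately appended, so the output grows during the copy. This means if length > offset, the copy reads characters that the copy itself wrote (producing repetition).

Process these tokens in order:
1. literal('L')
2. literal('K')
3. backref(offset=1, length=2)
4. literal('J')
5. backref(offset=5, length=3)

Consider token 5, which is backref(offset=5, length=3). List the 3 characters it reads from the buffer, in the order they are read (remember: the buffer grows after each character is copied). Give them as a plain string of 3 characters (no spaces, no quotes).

Token 1: literal('L'). Output: "L"
Token 2: literal('K'). Output: "LK"
Token 3: backref(off=1, len=2) (overlapping!). Copied 'KK' from pos 1. Output: "LKKK"
Token 4: literal('J'). Output: "LKKKJ"
Token 5: backref(off=5, len=3). Buffer before: "LKKKJ" (len 5)
  byte 1: read out[0]='L', append. Buffer now: "LKKKJL"
  byte 2: read out[1]='K', append. Buffer now: "LKKKJLK"
  byte 3: read out[2]='K', append. Buffer now: "LKKKJLKK"

Answer: LKK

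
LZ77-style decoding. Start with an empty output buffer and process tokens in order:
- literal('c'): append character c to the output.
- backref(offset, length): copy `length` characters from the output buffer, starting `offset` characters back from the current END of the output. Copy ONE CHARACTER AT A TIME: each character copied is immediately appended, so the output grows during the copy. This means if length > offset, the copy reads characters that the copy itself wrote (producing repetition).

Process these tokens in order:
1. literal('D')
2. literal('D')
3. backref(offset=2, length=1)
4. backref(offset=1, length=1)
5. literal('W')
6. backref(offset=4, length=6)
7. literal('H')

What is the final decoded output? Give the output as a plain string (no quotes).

Token 1: literal('D'). Output: "D"
Token 2: literal('D'). Output: "DD"
Token 3: backref(off=2, len=1). Copied 'D' from pos 0. Output: "DDD"
Token 4: backref(off=1, len=1). Copied 'D' from pos 2. Output: "DDDD"
Token 5: literal('W'). Output: "DDDDW"
Token 6: backref(off=4, len=6) (overlapping!). Copied 'DDDWDD' from pos 1. Output: "DDDDWDDDWDD"
Token 7: literal('H'). Output: "DDDDWDDDWDDH"

Answer: DDDDWDDDWDDH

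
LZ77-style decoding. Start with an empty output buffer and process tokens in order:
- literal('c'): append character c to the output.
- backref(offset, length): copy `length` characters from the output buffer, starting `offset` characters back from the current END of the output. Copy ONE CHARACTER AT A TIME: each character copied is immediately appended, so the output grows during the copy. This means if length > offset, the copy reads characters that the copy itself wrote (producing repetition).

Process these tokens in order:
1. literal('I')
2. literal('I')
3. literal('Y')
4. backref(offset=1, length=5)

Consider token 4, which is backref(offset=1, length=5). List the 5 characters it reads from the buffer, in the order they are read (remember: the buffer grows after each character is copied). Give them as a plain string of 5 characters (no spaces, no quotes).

Answer: YYYYY

Derivation:
Token 1: literal('I'). Output: "I"
Token 2: literal('I'). Output: "II"
Token 3: literal('Y'). Output: "IIY"
Token 4: backref(off=1, len=5). Buffer before: "IIY" (len 3)
  byte 1: read out[2]='Y', append. Buffer now: "IIYY"
  byte 2: read out[3]='Y', append. Buffer now: "IIYYY"
  byte 3: read out[4]='Y', append. Buffer now: "IIYYYY"
  byte 4: read out[5]='Y', append. Buffer now: "IIYYYYY"
  byte 5: read out[6]='Y', append. Buffer now: "IIYYYYYY"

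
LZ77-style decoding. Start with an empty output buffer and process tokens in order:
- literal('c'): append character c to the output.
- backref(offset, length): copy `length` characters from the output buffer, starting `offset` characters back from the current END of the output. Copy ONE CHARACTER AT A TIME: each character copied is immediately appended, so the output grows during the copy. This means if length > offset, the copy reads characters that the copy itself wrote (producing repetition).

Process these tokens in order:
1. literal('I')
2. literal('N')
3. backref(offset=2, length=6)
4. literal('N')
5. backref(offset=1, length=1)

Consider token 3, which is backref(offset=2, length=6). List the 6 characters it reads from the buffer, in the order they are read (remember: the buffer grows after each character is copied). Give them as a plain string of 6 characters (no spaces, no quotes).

Token 1: literal('I'). Output: "I"
Token 2: literal('N'). Output: "IN"
Token 3: backref(off=2, len=6). Buffer before: "IN" (len 2)
  byte 1: read out[0]='I', append. Buffer now: "INI"
  byte 2: read out[1]='N', append. Buffer now: "ININ"
  byte 3: read out[2]='I', append. Buffer now: "ININI"
  byte 4: read out[3]='N', append. Buffer now: "INININ"
  byte 5: read out[4]='I', append. Buffer now: "INININI"
  byte 6: read out[5]='N', append. Buffer now: "ININININ"

Answer: INININ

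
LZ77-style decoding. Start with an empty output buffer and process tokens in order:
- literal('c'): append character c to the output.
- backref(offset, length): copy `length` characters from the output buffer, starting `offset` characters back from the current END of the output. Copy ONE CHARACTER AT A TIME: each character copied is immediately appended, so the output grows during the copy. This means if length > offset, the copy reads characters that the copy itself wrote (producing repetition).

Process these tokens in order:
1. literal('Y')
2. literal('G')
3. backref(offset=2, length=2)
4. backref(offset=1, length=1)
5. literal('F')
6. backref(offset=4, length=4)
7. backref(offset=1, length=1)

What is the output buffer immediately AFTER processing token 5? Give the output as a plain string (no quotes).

Token 1: literal('Y'). Output: "Y"
Token 2: literal('G'). Output: "YG"
Token 3: backref(off=2, len=2). Copied 'YG' from pos 0. Output: "YGYG"
Token 4: backref(off=1, len=1). Copied 'G' from pos 3. Output: "YGYGG"
Token 5: literal('F'). Output: "YGYGGF"

Answer: YGYGGF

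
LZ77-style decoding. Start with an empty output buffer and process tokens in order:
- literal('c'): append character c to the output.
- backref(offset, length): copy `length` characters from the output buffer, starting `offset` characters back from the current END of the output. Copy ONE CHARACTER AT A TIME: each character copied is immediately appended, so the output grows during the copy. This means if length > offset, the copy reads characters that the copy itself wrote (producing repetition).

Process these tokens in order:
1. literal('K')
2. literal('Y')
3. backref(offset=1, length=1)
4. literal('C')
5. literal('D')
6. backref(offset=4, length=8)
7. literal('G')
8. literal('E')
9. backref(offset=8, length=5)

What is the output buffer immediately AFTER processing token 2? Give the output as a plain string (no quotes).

Answer: KY

Derivation:
Token 1: literal('K'). Output: "K"
Token 2: literal('Y'). Output: "KY"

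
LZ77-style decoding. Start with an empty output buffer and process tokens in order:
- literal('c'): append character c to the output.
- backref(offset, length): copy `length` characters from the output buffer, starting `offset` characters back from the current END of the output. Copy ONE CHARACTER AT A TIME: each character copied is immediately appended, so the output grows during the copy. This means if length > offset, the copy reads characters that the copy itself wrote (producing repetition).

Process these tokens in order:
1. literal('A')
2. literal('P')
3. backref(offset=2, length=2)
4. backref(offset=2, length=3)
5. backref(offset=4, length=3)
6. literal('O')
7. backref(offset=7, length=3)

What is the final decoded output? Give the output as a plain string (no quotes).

Token 1: literal('A'). Output: "A"
Token 2: literal('P'). Output: "AP"
Token 3: backref(off=2, len=2). Copied 'AP' from pos 0. Output: "APAP"
Token 4: backref(off=2, len=3) (overlapping!). Copied 'APA' from pos 2. Output: "APAPAPA"
Token 5: backref(off=4, len=3). Copied 'PAP' from pos 3. Output: "APAPAPAPAP"
Token 6: literal('O'). Output: "APAPAPAPAPO"
Token 7: backref(off=7, len=3). Copied 'APA' from pos 4. Output: "APAPAPAPAPOAPA"

Answer: APAPAPAPAPOAPA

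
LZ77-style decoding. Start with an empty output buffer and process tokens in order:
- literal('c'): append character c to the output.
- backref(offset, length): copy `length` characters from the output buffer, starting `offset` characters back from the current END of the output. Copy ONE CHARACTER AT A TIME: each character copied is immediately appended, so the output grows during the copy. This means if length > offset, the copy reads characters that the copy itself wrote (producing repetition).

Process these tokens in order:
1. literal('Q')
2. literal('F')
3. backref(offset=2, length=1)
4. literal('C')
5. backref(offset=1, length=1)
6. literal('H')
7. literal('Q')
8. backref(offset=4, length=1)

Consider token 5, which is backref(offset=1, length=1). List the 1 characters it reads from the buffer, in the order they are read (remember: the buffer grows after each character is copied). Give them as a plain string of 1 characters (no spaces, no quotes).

Token 1: literal('Q'). Output: "Q"
Token 2: literal('F'). Output: "QF"
Token 3: backref(off=2, len=1). Copied 'Q' from pos 0. Output: "QFQ"
Token 4: literal('C'). Output: "QFQC"
Token 5: backref(off=1, len=1). Buffer before: "QFQC" (len 4)
  byte 1: read out[3]='C', append. Buffer now: "QFQCC"

Answer: C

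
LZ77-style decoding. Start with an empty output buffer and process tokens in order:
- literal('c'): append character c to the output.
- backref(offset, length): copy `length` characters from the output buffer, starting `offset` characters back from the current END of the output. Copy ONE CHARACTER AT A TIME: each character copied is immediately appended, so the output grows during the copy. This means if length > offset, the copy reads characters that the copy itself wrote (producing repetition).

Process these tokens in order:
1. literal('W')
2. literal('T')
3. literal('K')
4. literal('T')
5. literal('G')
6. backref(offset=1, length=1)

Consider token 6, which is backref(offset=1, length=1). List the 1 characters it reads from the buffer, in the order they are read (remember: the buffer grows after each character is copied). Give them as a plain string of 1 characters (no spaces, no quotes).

Answer: G

Derivation:
Token 1: literal('W'). Output: "W"
Token 2: literal('T'). Output: "WT"
Token 3: literal('K'). Output: "WTK"
Token 4: literal('T'). Output: "WTKT"
Token 5: literal('G'). Output: "WTKTG"
Token 6: backref(off=1, len=1). Buffer before: "WTKTG" (len 5)
  byte 1: read out[4]='G', append. Buffer now: "WTKTGG"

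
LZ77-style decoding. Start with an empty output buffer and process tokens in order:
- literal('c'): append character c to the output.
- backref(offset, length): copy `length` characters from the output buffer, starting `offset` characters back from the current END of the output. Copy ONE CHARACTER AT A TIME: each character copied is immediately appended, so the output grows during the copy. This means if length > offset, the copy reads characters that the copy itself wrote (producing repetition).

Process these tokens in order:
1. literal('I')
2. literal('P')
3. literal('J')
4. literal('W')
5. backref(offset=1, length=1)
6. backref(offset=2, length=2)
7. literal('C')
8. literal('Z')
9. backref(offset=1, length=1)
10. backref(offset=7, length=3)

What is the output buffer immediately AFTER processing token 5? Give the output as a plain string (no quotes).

Token 1: literal('I'). Output: "I"
Token 2: literal('P'). Output: "IP"
Token 3: literal('J'). Output: "IPJ"
Token 4: literal('W'). Output: "IPJW"
Token 5: backref(off=1, len=1). Copied 'W' from pos 3. Output: "IPJWW"

Answer: IPJWW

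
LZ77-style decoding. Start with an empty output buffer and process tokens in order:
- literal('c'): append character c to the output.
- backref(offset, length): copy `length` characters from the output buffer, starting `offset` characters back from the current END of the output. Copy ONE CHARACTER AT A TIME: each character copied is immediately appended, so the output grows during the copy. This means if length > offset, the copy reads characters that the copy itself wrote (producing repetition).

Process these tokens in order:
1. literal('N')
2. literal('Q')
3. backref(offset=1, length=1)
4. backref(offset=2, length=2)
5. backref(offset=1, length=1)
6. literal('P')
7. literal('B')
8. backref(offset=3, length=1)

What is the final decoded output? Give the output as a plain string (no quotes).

Token 1: literal('N'). Output: "N"
Token 2: literal('Q'). Output: "NQ"
Token 3: backref(off=1, len=1). Copied 'Q' from pos 1. Output: "NQQ"
Token 4: backref(off=2, len=2). Copied 'QQ' from pos 1. Output: "NQQQQ"
Token 5: backref(off=1, len=1). Copied 'Q' from pos 4. Output: "NQQQQQ"
Token 6: literal('P'). Output: "NQQQQQP"
Token 7: literal('B'). Output: "NQQQQQPB"
Token 8: backref(off=3, len=1). Copied 'Q' from pos 5. Output: "NQQQQQPBQ"

Answer: NQQQQQPBQ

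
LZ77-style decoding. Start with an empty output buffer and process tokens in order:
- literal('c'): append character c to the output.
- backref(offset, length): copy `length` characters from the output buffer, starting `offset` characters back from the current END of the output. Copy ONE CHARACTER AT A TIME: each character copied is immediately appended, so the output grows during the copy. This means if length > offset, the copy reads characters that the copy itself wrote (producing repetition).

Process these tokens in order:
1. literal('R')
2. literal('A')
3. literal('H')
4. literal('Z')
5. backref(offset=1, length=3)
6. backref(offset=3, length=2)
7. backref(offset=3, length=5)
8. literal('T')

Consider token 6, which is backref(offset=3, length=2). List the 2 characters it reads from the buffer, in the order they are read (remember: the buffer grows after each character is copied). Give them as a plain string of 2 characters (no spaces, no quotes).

Token 1: literal('R'). Output: "R"
Token 2: literal('A'). Output: "RA"
Token 3: literal('H'). Output: "RAH"
Token 4: literal('Z'). Output: "RAHZ"
Token 5: backref(off=1, len=3) (overlapping!). Copied 'ZZZ' from pos 3. Output: "RAHZZZZ"
Token 6: backref(off=3, len=2). Buffer before: "RAHZZZZ" (len 7)
  byte 1: read out[4]='Z', append. Buffer now: "RAHZZZZZ"
  byte 2: read out[5]='Z', append. Buffer now: "RAHZZZZZZ"

Answer: ZZ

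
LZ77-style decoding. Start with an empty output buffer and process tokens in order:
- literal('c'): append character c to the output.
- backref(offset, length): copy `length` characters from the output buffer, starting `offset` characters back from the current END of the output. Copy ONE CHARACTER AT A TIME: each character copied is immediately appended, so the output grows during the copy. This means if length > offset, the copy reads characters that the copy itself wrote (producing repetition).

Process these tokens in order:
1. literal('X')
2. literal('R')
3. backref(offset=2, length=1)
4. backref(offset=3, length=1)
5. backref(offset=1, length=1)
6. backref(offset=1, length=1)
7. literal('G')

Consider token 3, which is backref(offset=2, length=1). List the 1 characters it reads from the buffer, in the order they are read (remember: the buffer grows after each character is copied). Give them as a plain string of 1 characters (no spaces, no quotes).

Token 1: literal('X'). Output: "X"
Token 2: literal('R'). Output: "XR"
Token 3: backref(off=2, len=1). Buffer before: "XR" (len 2)
  byte 1: read out[0]='X', append. Buffer now: "XRX"

Answer: X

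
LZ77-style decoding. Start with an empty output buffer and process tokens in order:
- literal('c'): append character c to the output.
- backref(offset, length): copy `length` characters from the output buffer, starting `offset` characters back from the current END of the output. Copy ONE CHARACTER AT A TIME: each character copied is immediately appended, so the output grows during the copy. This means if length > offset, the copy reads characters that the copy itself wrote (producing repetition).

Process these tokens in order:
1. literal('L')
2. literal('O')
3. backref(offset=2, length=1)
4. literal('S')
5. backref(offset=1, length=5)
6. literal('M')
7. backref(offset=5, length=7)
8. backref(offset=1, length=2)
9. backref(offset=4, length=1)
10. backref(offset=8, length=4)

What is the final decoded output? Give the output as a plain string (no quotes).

Answer: LOLSSSSSSMSSSSMSSSSSSSMS

Derivation:
Token 1: literal('L'). Output: "L"
Token 2: literal('O'). Output: "LO"
Token 3: backref(off=2, len=1). Copied 'L' from pos 0. Output: "LOL"
Token 4: literal('S'). Output: "LOLS"
Token 5: backref(off=1, len=5) (overlapping!). Copied 'SSSSS' from pos 3. Output: "LOLSSSSSS"
Token 6: literal('M'). Output: "LOLSSSSSSM"
Token 7: backref(off=5, len=7) (overlapping!). Copied 'SSSSMSS' from pos 5. Output: "LOLSSSSSSMSSSSMSS"
Token 8: backref(off=1, len=2) (overlapping!). Copied 'SS' from pos 16. Output: "LOLSSSSSSMSSSSMSSSS"
Token 9: backref(off=4, len=1). Copied 'S' from pos 15. Output: "LOLSSSSSSMSSSSMSSSSS"
Token 10: backref(off=8, len=4). Copied 'SSMS' from pos 12. Output: "LOLSSSSSSMSSSSMSSSSSSSMS"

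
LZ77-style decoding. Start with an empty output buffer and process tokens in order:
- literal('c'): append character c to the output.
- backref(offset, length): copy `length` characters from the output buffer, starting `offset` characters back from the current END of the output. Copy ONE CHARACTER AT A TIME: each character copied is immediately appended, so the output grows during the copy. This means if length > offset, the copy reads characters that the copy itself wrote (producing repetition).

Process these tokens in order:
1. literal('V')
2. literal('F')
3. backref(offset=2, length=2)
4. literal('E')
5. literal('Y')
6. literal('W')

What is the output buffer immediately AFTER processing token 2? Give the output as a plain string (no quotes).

Answer: VF

Derivation:
Token 1: literal('V'). Output: "V"
Token 2: literal('F'). Output: "VF"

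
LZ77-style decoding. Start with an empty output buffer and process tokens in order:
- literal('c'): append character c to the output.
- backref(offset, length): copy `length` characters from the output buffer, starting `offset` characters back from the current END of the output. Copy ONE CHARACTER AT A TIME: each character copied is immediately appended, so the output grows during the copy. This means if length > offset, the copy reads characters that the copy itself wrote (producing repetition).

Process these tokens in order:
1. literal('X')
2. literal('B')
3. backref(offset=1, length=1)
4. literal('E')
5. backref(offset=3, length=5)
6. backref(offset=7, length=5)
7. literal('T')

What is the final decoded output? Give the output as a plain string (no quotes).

Token 1: literal('X'). Output: "X"
Token 2: literal('B'). Output: "XB"
Token 3: backref(off=1, len=1). Copied 'B' from pos 1. Output: "XBB"
Token 4: literal('E'). Output: "XBBE"
Token 5: backref(off=3, len=5) (overlapping!). Copied 'BBEBB' from pos 1. Output: "XBBEBBEBB"
Token 6: backref(off=7, len=5). Copied 'BEBBE' from pos 2. Output: "XBBEBBEBBBEBBE"
Token 7: literal('T'). Output: "XBBEBBEBBBEBBET"

Answer: XBBEBBEBBBEBBET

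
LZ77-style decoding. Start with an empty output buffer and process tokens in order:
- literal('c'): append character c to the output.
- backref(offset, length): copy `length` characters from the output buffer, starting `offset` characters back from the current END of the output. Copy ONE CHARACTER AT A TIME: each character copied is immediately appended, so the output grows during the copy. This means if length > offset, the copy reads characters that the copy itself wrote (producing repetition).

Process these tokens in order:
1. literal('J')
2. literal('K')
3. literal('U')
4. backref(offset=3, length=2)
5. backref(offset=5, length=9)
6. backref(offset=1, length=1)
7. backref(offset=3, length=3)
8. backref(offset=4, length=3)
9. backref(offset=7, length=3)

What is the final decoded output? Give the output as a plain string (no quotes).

Answer: JKUJKJKUJKJKUJJUJJJUJJUJ

Derivation:
Token 1: literal('J'). Output: "J"
Token 2: literal('K'). Output: "JK"
Token 3: literal('U'). Output: "JKU"
Token 4: backref(off=3, len=2). Copied 'JK' from pos 0. Output: "JKUJK"
Token 5: backref(off=5, len=9) (overlapping!). Copied 'JKUJKJKUJ' from pos 0. Output: "JKUJKJKUJKJKUJ"
Token 6: backref(off=1, len=1). Copied 'J' from pos 13. Output: "JKUJKJKUJKJKUJJ"
Token 7: backref(off=3, len=3). Copied 'UJJ' from pos 12. Output: "JKUJKJKUJKJKUJJUJJ"
Token 8: backref(off=4, len=3). Copied 'JUJ' from pos 14. Output: "JKUJKJKUJKJKUJJUJJJUJ"
Token 9: backref(off=7, len=3). Copied 'JUJ' from pos 14. Output: "JKUJKJKUJKJKUJJUJJJUJJUJ"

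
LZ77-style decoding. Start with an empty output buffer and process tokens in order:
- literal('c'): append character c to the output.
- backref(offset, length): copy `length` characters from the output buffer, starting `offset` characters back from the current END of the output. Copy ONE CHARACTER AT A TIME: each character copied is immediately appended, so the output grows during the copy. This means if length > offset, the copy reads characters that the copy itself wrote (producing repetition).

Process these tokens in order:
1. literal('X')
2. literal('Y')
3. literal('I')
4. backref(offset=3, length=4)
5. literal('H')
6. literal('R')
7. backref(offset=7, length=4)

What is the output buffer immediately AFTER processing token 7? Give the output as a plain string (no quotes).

Token 1: literal('X'). Output: "X"
Token 2: literal('Y'). Output: "XY"
Token 3: literal('I'). Output: "XYI"
Token 4: backref(off=3, len=4) (overlapping!). Copied 'XYIX' from pos 0. Output: "XYIXYIX"
Token 5: literal('H'). Output: "XYIXYIXH"
Token 6: literal('R'). Output: "XYIXYIXHR"
Token 7: backref(off=7, len=4). Copied 'IXYI' from pos 2. Output: "XYIXYIXHRIXYI"

Answer: XYIXYIXHRIXYI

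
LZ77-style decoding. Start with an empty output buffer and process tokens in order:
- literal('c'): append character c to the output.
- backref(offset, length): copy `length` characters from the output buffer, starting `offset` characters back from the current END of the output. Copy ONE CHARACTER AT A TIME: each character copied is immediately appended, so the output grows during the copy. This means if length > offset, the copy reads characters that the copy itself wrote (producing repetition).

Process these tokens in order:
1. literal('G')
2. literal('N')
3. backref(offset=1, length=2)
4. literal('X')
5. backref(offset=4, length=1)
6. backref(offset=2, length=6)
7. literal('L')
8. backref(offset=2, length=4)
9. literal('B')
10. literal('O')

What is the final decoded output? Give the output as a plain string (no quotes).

Token 1: literal('G'). Output: "G"
Token 2: literal('N'). Output: "GN"
Token 3: backref(off=1, len=2) (overlapping!). Copied 'NN' from pos 1. Output: "GNNN"
Token 4: literal('X'). Output: "GNNNX"
Token 5: backref(off=4, len=1). Copied 'N' from pos 1. Output: "GNNNXN"
Token 6: backref(off=2, len=6) (overlapping!). Copied 'XNXNXN' from pos 4. Output: "GNNNXNXNXNXN"
Token 7: literal('L'). Output: "GNNNXNXNXNXNL"
Token 8: backref(off=2, len=4) (overlapping!). Copied 'NLNL' from pos 11. Output: "GNNNXNXNXNXNLNLNL"
Token 9: literal('B'). Output: "GNNNXNXNXNXNLNLNLB"
Token 10: literal('O'). Output: "GNNNXNXNXNXNLNLNLBO"

Answer: GNNNXNXNXNXNLNLNLBO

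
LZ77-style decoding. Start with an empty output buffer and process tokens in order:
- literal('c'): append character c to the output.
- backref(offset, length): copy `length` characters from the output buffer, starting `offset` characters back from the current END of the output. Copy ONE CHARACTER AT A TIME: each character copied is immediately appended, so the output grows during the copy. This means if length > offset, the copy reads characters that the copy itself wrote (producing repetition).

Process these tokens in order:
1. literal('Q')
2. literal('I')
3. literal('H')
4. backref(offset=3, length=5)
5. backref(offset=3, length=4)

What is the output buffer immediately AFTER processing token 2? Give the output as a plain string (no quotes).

Token 1: literal('Q'). Output: "Q"
Token 2: literal('I'). Output: "QI"

Answer: QI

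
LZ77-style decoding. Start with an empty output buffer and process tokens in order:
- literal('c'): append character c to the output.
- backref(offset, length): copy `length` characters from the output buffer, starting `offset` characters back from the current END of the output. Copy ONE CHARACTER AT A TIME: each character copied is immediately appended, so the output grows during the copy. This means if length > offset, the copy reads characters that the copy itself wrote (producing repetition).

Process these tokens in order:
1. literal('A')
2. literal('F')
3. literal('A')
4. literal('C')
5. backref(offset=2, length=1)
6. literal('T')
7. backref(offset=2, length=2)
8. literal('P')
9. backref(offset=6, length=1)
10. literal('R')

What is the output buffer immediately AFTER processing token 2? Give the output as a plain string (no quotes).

Answer: AF

Derivation:
Token 1: literal('A'). Output: "A"
Token 2: literal('F'). Output: "AF"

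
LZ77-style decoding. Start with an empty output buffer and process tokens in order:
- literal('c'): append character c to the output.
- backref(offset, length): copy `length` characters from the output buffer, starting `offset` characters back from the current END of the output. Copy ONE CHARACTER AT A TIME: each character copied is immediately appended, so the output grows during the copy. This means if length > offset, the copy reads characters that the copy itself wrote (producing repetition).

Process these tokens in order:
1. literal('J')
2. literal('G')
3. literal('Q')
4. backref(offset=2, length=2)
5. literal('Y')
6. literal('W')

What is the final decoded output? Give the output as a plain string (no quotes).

Answer: JGQGQYW

Derivation:
Token 1: literal('J'). Output: "J"
Token 2: literal('G'). Output: "JG"
Token 3: literal('Q'). Output: "JGQ"
Token 4: backref(off=2, len=2). Copied 'GQ' from pos 1. Output: "JGQGQ"
Token 5: literal('Y'). Output: "JGQGQY"
Token 6: literal('W'). Output: "JGQGQYW"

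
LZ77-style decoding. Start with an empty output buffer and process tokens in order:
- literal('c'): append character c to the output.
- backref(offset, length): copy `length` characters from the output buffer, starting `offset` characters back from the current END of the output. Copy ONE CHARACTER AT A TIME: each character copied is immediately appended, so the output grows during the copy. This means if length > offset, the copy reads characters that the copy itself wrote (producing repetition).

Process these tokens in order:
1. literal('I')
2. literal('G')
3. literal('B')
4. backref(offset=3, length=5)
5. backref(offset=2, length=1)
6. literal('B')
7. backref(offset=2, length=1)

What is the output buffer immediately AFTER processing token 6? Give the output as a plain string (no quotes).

Answer: IGBIGBIGIB

Derivation:
Token 1: literal('I'). Output: "I"
Token 2: literal('G'). Output: "IG"
Token 3: literal('B'). Output: "IGB"
Token 4: backref(off=3, len=5) (overlapping!). Copied 'IGBIG' from pos 0. Output: "IGBIGBIG"
Token 5: backref(off=2, len=1). Copied 'I' from pos 6. Output: "IGBIGBIGI"
Token 6: literal('B'). Output: "IGBIGBIGIB"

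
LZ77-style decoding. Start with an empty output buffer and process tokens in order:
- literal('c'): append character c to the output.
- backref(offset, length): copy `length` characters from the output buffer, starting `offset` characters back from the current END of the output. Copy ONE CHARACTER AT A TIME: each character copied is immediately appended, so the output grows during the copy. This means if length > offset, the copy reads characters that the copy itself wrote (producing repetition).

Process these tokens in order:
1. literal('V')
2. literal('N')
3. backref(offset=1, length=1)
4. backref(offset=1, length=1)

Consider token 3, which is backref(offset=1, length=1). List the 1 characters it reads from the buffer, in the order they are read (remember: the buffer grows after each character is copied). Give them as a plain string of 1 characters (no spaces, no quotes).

Token 1: literal('V'). Output: "V"
Token 2: literal('N'). Output: "VN"
Token 3: backref(off=1, len=1). Buffer before: "VN" (len 2)
  byte 1: read out[1]='N', append. Buffer now: "VNN"

Answer: N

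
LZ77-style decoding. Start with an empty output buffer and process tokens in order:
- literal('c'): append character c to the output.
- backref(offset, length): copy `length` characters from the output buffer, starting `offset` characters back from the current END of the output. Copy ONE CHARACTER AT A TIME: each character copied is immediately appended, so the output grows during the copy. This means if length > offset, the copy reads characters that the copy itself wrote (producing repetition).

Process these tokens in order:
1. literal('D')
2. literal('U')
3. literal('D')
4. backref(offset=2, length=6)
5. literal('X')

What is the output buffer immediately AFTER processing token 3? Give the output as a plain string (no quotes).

Answer: DUD

Derivation:
Token 1: literal('D'). Output: "D"
Token 2: literal('U'). Output: "DU"
Token 3: literal('D'). Output: "DUD"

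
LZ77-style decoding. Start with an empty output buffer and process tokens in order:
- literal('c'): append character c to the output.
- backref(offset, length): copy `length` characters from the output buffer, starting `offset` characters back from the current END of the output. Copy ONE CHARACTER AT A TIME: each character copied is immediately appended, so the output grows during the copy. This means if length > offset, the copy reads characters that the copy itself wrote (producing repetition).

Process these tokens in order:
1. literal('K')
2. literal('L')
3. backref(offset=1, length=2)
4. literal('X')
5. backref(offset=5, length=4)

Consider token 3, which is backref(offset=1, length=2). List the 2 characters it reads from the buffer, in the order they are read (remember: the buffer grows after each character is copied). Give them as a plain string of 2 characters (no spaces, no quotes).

Token 1: literal('K'). Output: "K"
Token 2: literal('L'). Output: "KL"
Token 3: backref(off=1, len=2). Buffer before: "KL" (len 2)
  byte 1: read out[1]='L', append. Buffer now: "KLL"
  byte 2: read out[2]='L', append. Buffer now: "KLLL"

Answer: LL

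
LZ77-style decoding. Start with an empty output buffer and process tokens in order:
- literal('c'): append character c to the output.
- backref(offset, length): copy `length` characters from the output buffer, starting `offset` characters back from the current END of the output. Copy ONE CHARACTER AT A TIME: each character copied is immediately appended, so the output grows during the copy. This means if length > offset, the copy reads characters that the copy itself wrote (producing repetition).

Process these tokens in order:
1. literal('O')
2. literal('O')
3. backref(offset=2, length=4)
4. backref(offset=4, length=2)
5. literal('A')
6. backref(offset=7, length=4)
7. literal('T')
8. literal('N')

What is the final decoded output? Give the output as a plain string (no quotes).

Answer: OOOOOOOOAOOOOTN

Derivation:
Token 1: literal('O'). Output: "O"
Token 2: literal('O'). Output: "OO"
Token 3: backref(off=2, len=4) (overlapping!). Copied 'OOOO' from pos 0. Output: "OOOOOO"
Token 4: backref(off=4, len=2). Copied 'OO' from pos 2. Output: "OOOOOOOO"
Token 5: literal('A'). Output: "OOOOOOOOA"
Token 6: backref(off=7, len=4). Copied 'OOOO' from pos 2. Output: "OOOOOOOOAOOOO"
Token 7: literal('T'). Output: "OOOOOOOOAOOOOT"
Token 8: literal('N'). Output: "OOOOOOOOAOOOOTN"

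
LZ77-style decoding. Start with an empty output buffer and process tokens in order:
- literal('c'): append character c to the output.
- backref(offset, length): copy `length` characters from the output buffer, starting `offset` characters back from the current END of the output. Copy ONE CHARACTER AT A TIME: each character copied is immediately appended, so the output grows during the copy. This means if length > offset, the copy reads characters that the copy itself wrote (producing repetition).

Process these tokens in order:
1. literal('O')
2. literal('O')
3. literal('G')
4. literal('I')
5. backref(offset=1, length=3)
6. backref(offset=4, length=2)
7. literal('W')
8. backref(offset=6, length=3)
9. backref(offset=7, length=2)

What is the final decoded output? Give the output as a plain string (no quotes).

Token 1: literal('O'). Output: "O"
Token 2: literal('O'). Output: "OO"
Token 3: literal('G'). Output: "OOG"
Token 4: literal('I'). Output: "OOGI"
Token 5: backref(off=1, len=3) (overlapping!). Copied 'III' from pos 3. Output: "OOGIIII"
Token 6: backref(off=4, len=2). Copied 'II' from pos 3. Output: "OOGIIIIII"
Token 7: literal('W'). Output: "OOGIIIIIIW"
Token 8: backref(off=6, len=3). Copied 'III' from pos 4. Output: "OOGIIIIIIWIII"
Token 9: backref(off=7, len=2). Copied 'II' from pos 6. Output: "OOGIIIIIIWIIIII"

Answer: OOGIIIIIIWIIIII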